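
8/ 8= 1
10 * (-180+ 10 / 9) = -1788.89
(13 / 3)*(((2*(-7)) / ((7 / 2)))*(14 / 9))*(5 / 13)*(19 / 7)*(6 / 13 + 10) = -294.47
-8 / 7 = -1.14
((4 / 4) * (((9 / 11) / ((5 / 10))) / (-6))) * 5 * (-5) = 75 / 11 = 6.82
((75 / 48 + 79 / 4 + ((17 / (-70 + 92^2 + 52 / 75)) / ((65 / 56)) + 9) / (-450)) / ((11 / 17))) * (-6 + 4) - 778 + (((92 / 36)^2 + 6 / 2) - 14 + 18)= -830.28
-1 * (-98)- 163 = -65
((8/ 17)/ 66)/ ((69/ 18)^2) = 48/ 98923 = 0.00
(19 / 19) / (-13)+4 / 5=47 / 65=0.72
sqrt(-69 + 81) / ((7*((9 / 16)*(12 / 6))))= 16*sqrt(3) / 63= 0.44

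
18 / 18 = 1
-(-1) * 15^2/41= 225/41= 5.49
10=10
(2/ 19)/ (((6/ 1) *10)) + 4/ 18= 383/ 1710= 0.22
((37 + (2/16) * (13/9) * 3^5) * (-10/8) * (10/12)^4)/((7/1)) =-2021875/290304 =-6.96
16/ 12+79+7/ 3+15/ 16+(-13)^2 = 12125/ 48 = 252.60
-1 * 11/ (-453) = 11/ 453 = 0.02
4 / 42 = 2 / 21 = 0.10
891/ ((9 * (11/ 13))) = 117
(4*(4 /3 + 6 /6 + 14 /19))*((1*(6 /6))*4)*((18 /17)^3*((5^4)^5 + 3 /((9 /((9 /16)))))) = 519104003906251020600 /93347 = 5561014321898411.52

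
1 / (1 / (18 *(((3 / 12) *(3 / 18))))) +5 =23 / 4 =5.75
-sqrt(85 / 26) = -sqrt(2210) / 26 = -1.81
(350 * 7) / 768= 1225 / 384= 3.19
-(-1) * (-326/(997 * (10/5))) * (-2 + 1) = 163/997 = 0.16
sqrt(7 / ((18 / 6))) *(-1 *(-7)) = 7 *sqrt(21) / 3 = 10.69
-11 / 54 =-0.20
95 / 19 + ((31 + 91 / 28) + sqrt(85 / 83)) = sqrt(7055) / 83 + 157 / 4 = 40.26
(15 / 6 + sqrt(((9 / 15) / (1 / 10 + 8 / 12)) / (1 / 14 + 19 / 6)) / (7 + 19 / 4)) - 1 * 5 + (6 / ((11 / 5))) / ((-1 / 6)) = -415 / 22 + 6 * sqrt(16422) / 18377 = -18.82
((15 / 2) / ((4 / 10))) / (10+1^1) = 75 / 44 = 1.70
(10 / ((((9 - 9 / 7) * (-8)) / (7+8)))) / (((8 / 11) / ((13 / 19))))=-2.29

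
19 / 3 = 6.33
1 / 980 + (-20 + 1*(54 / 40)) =-4569 / 245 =-18.65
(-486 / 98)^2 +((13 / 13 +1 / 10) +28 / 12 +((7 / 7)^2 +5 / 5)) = 2162833 / 72030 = 30.03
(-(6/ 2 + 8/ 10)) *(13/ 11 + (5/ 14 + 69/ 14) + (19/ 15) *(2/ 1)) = -197524/ 5775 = -34.20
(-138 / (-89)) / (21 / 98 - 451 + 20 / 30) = -5796 / 1682545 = -0.00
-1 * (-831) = 831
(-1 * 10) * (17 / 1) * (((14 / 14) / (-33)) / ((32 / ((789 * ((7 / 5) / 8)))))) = 31297 / 1408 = 22.23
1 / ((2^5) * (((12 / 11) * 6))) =11 / 2304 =0.00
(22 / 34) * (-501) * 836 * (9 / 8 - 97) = 883429833 / 34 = 25983230.38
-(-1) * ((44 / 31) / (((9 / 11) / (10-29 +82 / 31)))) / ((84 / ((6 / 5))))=-40898 / 100905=-0.41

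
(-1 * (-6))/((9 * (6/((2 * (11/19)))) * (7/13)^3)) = 48334/58653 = 0.82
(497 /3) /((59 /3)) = 497 /59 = 8.42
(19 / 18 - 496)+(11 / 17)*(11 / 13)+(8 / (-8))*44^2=-9668119 / 3978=-2430.40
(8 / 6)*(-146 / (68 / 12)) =-584 / 17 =-34.35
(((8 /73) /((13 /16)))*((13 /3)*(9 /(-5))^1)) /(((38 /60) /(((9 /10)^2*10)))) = -93312 /6935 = -13.46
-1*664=-664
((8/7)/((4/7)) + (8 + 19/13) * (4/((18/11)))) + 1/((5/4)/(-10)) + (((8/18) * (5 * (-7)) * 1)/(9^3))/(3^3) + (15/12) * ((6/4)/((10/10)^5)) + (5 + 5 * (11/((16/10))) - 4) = 500905387/9211644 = 54.38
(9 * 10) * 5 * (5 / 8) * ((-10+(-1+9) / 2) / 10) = -675 / 4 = -168.75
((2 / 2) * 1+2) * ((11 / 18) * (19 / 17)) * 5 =1045 / 102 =10.25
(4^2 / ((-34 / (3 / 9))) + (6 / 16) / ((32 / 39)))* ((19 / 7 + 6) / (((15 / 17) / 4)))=239059 / 20160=11.86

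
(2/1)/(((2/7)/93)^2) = 423801/2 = 211900.50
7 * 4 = 28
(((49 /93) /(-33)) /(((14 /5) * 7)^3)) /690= -25 /8135010576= -0.00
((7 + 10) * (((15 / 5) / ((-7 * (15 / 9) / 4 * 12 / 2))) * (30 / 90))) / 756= -17 / 13230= -0.00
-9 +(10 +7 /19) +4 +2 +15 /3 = 12.37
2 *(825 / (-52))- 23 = -1423 / 26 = -54.73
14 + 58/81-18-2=-428/81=-5.28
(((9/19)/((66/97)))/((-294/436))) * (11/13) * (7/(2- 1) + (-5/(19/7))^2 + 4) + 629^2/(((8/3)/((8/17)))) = 304997050569/4369183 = 69806.43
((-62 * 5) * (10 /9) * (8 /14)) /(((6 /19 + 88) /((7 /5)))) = -23560 /7551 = -3.12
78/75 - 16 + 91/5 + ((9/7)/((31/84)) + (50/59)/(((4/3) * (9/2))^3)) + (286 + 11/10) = 1451009797/4938300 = 293.83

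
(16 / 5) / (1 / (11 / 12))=44 / 15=2.93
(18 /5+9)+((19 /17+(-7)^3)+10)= -27139 /85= -319.28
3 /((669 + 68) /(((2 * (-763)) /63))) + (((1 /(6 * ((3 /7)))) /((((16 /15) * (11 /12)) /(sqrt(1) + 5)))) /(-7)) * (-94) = 141269 /4422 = 31.95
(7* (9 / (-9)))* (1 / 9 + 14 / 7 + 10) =-763 / 9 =-84.78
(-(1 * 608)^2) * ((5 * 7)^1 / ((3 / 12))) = -51752960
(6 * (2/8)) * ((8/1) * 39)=468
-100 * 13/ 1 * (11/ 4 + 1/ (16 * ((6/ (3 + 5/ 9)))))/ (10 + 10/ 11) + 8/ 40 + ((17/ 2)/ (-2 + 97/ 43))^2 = 302705743/ 392040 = 772.13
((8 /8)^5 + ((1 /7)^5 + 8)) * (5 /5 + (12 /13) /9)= 6504352 /655473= 9.92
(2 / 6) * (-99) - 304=-337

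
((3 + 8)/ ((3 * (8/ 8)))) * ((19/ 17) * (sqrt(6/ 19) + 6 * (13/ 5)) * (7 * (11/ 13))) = 847 * sqrt(114)/ 663 + 32186/ 85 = 392.30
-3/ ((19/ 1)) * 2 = -6/ 19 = -0.32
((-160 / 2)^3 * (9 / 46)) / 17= -5892.58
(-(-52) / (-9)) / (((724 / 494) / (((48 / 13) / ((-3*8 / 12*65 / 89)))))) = 27056 / 2715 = 9.97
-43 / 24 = -1.79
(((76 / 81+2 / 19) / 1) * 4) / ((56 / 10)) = 8030 / 10773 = 0.75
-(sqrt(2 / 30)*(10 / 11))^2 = -20 / 363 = -0.06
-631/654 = -0.96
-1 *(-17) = 17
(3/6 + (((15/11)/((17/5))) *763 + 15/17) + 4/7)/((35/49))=161253/374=431.16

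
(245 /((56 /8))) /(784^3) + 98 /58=3373232273 /1996402688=1.69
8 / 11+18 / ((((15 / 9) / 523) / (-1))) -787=-353907 / 55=-6434.67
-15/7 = -2.14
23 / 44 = 0.52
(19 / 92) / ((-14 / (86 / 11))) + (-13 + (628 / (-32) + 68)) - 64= -407193 / 14168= -28.74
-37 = -37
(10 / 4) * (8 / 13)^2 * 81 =12960 / 169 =76.69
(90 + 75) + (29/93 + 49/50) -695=-528.71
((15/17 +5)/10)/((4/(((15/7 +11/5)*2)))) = 1.28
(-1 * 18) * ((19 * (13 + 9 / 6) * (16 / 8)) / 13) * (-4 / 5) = 39672 / 65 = 610.34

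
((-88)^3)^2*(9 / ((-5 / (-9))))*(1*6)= 225700386177024 / 5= 45140077235404.80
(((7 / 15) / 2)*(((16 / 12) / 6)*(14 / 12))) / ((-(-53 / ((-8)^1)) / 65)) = -2548 / 4293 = -0.59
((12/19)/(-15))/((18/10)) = -4/171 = -0.02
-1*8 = -8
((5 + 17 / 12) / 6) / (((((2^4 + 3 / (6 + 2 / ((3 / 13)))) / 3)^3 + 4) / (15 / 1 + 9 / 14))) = 38476548 / 371666969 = 0.10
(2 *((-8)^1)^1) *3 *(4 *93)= -17856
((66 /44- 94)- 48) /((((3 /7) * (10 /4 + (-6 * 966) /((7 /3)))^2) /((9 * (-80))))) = 134880 /3518767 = 0.04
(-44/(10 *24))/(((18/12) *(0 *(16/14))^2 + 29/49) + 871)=-539/2562480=-0.00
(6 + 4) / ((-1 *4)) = -5 / 2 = -2.50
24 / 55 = 0.44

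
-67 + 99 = 32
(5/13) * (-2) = -10/13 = -0.77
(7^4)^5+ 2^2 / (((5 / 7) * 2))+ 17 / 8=3191690651904480237 / 40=79792266297612005.92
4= 4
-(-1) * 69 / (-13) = -69 / 13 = -5.31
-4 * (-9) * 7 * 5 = 1260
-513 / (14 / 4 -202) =1026 / 397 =2.58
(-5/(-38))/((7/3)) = 15/266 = 0.06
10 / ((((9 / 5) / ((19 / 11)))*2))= 475 / 99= 4.80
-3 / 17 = -0.18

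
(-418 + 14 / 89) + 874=40598 / 89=456.16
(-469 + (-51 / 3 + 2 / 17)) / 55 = -1652 / 187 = -8.83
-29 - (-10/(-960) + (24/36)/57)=-158809/5472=-29.02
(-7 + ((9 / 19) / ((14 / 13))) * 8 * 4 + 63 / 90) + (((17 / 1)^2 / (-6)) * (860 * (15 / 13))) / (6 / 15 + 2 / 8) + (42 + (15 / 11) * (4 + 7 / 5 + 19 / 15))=-181661465341 / 2472470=-73473.68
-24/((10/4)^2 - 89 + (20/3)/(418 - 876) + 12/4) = 65952/219193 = 0.30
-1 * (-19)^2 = -361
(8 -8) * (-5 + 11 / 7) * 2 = 0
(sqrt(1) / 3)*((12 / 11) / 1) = 4 / 11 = 0.36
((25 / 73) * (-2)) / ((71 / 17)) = -850 / 5183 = -0.16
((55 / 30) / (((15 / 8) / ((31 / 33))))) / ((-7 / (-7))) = 124 / 135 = 0.92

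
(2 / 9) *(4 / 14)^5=64 / 151263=0.00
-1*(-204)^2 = -41616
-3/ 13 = -0.23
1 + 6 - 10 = -3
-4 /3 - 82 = -250 /3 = -83.33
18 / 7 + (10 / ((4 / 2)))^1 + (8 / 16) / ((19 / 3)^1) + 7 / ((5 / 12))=32519 / 1330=24.45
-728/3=-242.67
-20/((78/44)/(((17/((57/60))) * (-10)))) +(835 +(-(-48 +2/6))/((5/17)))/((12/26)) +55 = 47063183/11115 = 4234.20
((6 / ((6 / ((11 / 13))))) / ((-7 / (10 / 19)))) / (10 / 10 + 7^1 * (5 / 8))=-880 / 74347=-0.01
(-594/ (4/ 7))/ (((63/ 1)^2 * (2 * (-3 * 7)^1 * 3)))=11/ 5292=0.00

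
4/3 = 1.33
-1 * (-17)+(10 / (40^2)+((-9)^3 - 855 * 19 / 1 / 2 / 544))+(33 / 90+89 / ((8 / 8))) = -10404949 / 16320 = -637.56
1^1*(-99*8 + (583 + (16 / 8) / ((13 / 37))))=-2643 / 13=-203.31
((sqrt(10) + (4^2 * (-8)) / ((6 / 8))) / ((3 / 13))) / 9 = -6656 / 81 + 13 * sqrt(10) / 27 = -80.65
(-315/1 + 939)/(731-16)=48/55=0.87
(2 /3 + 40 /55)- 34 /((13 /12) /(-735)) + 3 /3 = 9897067 /429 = 23070.09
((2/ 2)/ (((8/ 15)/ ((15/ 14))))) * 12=675/ 28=24.11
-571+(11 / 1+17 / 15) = -8383 / 15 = -558.87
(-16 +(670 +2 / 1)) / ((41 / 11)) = 176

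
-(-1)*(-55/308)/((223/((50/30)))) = -25/18732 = -0.00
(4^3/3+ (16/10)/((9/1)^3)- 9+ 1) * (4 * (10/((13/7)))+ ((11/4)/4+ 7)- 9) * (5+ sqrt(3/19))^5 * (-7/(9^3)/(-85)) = 102204597771808 * sqrt(57)/20139474849975+ 4292939519008/42398894421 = 139.57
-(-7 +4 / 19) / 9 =0.75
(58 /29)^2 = 4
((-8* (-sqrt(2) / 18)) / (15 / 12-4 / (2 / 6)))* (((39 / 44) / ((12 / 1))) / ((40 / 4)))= -13* sqrt(2) / 42570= -0.00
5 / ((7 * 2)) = 5 / 14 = 0.36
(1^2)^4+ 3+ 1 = 5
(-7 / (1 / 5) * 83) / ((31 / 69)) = -200445 / 31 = -6465.97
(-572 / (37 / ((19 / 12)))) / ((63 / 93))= -84227 / 2331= -36.13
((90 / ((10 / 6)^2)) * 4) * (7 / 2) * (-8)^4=1857945.60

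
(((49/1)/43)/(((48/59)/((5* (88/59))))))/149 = 2695/38442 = 0.07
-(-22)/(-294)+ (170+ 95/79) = 1987306/11613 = 171.13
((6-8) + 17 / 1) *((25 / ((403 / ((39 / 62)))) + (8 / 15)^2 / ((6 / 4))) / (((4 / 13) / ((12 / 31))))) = 3856333 / 893730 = 4.31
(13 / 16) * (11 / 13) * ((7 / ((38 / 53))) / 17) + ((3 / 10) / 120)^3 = 8162000323 / 20672000000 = 0.39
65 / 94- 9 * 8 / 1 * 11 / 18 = -4071 / 94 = -43.31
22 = 22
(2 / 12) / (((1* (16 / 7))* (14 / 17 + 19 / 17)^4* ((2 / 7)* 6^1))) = 0.00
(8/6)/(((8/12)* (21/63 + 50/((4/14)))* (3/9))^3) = 6561/291063152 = 0.00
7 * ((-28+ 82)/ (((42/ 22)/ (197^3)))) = 1513783854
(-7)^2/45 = 49/45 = 1.09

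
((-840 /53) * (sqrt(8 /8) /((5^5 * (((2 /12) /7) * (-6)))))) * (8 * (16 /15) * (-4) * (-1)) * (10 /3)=4.04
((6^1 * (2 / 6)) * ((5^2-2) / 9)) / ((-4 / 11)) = -253 / 18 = -14.06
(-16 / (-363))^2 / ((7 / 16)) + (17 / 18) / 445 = 5387719 / 820920870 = 0.01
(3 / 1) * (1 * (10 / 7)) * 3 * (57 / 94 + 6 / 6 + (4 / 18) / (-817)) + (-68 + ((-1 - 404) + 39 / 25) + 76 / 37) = -111570800451 / 248633525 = -448.74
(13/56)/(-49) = -0.00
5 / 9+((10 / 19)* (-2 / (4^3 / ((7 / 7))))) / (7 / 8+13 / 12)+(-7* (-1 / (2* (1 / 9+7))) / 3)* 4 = 309497 / 257184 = 1.20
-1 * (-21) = 21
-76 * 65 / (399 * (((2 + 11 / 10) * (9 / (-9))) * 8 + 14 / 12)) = 2600 / 4963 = 0.52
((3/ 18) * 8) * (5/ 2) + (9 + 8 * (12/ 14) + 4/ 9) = 1237/ 63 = 19.63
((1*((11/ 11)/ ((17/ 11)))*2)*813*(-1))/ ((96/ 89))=-265309/ 272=-975.40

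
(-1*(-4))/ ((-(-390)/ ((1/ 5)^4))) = 0.00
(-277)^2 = 76729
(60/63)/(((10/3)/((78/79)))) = 156/553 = 0.28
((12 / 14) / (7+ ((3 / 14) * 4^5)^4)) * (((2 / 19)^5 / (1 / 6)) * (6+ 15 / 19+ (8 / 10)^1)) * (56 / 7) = 0.00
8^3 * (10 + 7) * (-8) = -69632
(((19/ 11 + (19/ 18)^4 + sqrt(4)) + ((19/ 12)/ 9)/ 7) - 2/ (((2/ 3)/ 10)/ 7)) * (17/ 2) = -28170631031/ 16166304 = -1742.55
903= 903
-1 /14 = -0.07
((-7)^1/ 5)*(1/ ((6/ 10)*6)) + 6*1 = 101/ 18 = 5.61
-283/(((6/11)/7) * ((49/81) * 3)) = -28017/14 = -2001.21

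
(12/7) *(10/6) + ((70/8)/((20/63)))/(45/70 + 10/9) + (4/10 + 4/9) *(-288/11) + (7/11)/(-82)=-98942981/27907880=-3.55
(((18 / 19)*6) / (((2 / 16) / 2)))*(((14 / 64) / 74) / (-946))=-189 / 665038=-0.00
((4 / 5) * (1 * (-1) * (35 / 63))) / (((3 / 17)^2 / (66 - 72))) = 2312 / 27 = 85.63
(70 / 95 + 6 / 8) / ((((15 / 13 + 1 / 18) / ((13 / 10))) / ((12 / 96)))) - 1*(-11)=9635393 / 860320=11.20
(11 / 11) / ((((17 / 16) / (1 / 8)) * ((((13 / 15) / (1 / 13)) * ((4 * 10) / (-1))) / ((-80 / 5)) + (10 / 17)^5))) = 1002252 / 240555833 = 0.00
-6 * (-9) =54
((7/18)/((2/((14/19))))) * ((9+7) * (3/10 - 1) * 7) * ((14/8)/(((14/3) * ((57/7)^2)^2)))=-5764801/6016920570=-0.00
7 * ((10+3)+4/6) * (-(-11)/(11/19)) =1817.67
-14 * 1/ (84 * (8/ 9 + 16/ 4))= -3/ 88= -0.03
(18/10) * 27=243/5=48.60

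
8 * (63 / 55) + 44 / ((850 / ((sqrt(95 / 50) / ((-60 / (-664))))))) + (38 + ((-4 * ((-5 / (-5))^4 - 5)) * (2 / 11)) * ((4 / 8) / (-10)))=1826 * sqrt(190) / 31875 + 2586 / 55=47.81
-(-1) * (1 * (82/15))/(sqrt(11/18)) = 6.99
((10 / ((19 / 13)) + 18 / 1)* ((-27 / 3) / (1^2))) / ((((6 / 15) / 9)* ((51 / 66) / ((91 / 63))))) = -3037320 / 323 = -9403.47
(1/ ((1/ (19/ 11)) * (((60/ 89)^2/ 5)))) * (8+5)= 1956487/ 7920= 247.03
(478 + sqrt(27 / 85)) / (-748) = -239 / 374 - 3 * sqrt(255) / 63580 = -0.64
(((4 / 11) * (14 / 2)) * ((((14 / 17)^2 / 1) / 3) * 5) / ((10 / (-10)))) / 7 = -3920 / 9537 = -0.41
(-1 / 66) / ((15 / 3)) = -1 / 330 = -0.00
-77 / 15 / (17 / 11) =-847 / 255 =-3.32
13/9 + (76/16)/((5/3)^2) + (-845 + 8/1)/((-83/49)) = 37147337/74700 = 497.29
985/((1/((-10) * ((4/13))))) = -39400/13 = -3030.77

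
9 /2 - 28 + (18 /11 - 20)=-921 /22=-41.86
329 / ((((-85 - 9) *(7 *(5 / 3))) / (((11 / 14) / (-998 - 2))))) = 33 / 140000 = 0.00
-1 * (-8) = 8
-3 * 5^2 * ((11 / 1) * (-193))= 159225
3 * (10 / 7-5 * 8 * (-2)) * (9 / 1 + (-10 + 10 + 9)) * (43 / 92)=330885 / 161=2055.19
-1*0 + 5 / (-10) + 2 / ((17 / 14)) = 39 / 34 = 1.15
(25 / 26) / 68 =25 / 1768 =0.01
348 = 348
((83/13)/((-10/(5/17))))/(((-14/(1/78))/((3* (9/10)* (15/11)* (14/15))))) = 747/1264120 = 0.00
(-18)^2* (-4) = -1296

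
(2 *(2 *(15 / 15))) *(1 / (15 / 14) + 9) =596 / 15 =39.73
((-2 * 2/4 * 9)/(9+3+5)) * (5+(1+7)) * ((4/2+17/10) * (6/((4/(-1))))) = 12987/340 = 38.20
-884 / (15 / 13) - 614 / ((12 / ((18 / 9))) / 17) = -12529 / 5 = -2505.80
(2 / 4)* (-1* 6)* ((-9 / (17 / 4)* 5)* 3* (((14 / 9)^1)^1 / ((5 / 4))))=2016 / 17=118.59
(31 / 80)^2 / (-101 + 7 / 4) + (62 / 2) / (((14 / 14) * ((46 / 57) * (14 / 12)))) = 3367040479 / 102267200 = 32.92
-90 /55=-18 /11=-1.64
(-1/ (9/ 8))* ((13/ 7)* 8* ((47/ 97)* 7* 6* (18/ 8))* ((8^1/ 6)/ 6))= -39104/ 291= -134.38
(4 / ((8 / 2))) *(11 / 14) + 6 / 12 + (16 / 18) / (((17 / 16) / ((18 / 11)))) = 3475 / 1309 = 2.65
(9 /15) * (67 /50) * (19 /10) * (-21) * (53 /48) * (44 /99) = -15.74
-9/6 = -3/2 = -1.50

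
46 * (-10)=-460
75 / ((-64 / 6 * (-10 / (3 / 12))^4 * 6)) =-3 / 6553600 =-0.00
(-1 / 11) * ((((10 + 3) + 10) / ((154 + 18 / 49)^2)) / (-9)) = 55223 / 5664195504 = 0.00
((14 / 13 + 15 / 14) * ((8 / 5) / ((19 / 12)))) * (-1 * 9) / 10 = -84456 / 43225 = -1.95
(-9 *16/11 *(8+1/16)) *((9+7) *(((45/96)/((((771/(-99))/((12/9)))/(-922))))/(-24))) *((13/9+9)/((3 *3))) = 4658405/771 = 6042.03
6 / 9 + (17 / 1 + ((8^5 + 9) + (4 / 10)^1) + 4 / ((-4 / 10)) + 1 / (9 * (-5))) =1475327 / 45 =32785.04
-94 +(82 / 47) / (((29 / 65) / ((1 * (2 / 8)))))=-253579 / 2726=-93.02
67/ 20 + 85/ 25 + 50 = 227/ 4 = 56.75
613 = 613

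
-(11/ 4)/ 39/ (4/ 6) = -11/ 104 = -0.11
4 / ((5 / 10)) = 8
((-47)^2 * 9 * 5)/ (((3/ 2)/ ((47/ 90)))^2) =4879681/ 405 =12048.60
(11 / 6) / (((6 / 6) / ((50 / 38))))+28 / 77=3481 / 1254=2.78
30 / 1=30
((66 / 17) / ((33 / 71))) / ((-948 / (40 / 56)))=-0.01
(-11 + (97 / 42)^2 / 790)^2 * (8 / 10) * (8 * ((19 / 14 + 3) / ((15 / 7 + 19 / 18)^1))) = 14316381012822061 / 13587323226750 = 1053.66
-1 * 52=-52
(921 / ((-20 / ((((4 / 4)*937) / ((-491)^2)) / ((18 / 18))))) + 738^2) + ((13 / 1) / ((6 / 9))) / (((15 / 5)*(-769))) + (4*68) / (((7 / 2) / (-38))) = 14059462409543179 / 25954780460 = 541690.67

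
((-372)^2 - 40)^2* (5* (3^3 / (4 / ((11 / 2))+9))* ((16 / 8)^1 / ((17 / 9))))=511587136241280 / 1819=281246364068.87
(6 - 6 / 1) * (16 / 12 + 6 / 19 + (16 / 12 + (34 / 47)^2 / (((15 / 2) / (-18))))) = 0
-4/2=-2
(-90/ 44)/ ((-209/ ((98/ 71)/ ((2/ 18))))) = 19845/ 163229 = 0.12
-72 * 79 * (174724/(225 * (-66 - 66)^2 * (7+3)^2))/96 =-28519/1080000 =-0.03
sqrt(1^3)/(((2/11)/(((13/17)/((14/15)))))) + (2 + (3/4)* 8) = 5953/476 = 12.51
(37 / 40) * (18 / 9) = 37 / 20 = 1.85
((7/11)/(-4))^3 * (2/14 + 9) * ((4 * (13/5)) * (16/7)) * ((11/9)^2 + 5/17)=-14338688/9163935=-1.56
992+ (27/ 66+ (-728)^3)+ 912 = -8488181847/ 22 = -385826447.59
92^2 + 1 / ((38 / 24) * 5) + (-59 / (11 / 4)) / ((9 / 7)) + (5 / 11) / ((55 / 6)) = 873934978 / 103455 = 8447.49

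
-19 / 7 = -2.71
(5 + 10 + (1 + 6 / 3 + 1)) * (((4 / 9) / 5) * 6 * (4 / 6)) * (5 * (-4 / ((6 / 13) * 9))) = -7904 / 243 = -32.53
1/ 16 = 0.06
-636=-636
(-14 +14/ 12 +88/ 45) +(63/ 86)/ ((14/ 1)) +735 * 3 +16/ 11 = 186935861/ 85140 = 2195.63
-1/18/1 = -1/18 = -0.06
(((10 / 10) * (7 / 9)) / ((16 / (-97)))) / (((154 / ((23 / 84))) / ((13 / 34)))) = -29003 / 9047808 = -0.00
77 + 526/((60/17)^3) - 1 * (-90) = 178.96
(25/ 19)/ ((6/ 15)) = 125/ 38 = 3.29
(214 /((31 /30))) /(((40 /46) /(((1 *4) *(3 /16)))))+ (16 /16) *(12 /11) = 245127 /1364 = 179.71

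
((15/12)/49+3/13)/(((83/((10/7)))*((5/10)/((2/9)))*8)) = 3265/13323492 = 0.00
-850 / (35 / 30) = -5100 / 7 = -728.57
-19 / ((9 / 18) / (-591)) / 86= 261.14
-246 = -246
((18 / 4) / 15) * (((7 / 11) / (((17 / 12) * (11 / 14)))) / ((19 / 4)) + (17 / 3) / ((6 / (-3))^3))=-110303 / 625328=-0.18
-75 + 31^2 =886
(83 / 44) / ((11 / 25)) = 2075 / 484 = 4.29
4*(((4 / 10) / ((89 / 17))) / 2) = 68 / 445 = 0.15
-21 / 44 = -0.48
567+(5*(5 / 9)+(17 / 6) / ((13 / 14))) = 67021 / 117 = 572.83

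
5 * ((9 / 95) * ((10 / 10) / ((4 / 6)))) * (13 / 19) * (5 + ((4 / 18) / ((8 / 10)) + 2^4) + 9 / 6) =7995 / 722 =11.07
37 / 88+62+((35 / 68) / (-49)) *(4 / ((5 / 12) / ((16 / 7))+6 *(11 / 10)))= 62.41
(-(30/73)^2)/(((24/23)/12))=-10350/5329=-1.94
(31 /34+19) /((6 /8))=1354 /51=26.55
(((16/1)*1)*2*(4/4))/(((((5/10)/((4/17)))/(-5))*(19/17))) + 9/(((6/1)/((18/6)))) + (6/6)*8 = -2085/38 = -54.87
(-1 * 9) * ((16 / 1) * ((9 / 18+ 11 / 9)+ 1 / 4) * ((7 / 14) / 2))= -71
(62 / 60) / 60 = 0.02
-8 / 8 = -1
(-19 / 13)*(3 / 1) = -57 / 13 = -4.38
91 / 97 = 0.94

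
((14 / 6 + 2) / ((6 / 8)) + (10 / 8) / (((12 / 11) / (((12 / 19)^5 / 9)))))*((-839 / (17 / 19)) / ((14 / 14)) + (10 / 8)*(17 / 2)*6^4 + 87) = 28341295236304 / 378843147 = 74810.10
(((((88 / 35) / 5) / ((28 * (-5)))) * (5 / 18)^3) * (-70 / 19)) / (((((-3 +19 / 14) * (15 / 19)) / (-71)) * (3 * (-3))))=-781 / 452709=-0.00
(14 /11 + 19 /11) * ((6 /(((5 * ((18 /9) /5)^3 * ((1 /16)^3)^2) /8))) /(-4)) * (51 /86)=-48129638400 /43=-1119293916.28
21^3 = 9261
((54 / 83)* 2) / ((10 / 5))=54 / 83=0.65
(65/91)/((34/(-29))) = -145/238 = -0.61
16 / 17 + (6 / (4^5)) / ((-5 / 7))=40603 / 43520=0.93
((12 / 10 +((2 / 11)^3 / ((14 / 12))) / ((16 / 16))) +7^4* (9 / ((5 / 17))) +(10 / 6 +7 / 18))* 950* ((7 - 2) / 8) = 29264767299025 / 670824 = 43625104.80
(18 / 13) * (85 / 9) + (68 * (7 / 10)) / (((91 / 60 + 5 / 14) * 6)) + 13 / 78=1072867 / 61386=17.48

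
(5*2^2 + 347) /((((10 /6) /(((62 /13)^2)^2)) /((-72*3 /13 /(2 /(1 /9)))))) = -195224951232 /1856465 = -105159.51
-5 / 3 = -1.67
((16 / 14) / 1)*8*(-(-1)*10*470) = 300800 / 7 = 42971.43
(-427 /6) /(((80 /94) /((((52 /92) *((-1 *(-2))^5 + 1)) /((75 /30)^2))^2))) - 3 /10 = -2463337761 /3306250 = -745.05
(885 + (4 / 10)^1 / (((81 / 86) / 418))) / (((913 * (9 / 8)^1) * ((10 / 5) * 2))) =860642 / 3327885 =0.26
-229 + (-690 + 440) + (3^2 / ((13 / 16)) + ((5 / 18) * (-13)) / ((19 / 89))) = -2155591 / 4446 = -484.84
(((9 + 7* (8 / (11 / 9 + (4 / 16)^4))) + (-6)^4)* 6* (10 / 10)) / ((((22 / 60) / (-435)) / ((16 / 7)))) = -191209802688 / 8701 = -21975612.31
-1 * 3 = -3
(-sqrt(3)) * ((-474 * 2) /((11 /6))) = 895.63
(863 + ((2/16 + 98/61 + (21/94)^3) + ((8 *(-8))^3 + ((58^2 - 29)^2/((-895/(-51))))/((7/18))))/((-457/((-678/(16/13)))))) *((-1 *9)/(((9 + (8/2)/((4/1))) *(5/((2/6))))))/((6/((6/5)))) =-287110081946904814347/14506100140252000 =-19792.37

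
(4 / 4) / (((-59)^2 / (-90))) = -90 / 3481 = -0.03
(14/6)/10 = 7/30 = 0.23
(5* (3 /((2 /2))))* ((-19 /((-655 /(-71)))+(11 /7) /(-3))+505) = 7536.25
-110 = -110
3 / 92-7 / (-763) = 419 / 10028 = 0.04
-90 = -90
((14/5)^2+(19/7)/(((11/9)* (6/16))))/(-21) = -26492/40425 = -0.66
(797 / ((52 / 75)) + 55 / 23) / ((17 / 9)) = 12399165 / 20332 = 609.83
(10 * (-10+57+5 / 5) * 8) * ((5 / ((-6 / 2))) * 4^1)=-25600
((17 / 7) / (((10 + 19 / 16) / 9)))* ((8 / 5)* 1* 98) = 274176 / 895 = 306.34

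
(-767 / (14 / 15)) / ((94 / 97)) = -1115985 / 1316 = -848.01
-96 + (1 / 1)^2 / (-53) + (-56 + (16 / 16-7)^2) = -6149 / 53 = -116.02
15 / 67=0.22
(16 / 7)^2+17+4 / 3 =23.56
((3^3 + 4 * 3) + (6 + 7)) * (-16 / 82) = -416 / 41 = -10.15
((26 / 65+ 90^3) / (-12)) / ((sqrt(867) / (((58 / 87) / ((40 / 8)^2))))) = -1822501 * sqrt(3) / 57375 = -55.02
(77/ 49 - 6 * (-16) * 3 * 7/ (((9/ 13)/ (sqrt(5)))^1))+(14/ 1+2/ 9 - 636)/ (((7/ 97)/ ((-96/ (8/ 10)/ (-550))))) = -309919/ 165+2912 * sqrt(5) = 4633.13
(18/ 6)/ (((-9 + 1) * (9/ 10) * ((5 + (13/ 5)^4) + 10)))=-3125/ 455232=-0.01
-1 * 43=-43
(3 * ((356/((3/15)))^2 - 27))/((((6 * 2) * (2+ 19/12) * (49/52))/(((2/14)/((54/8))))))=659021584/132741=4964.72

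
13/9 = 1.44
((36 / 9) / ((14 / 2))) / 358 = 2 / 1253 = 0.00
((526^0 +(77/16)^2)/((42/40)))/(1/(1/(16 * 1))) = 30925/21504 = 1.44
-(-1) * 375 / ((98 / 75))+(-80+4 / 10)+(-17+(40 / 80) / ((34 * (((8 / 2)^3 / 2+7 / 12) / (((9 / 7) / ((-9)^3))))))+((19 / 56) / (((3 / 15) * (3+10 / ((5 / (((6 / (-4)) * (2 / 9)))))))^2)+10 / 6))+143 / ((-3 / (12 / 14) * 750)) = 11915136440087 / 61557867000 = 193.56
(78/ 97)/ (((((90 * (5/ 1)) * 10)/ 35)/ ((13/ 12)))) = 1183/ 174600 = 0.01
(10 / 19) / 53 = 10 / 1007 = 0.01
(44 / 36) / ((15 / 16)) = 176 / 135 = 1.30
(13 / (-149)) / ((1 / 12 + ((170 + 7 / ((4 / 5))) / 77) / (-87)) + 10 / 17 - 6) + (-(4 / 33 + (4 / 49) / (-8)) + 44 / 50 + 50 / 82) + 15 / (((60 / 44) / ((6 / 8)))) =352150181888579 / 36511010913300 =9.65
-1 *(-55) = 55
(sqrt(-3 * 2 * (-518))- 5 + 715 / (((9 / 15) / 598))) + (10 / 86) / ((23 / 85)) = 2 * sqrt(777) + 2114320090 / 2967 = 712667.85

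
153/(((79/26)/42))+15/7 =1170717/553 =2117.03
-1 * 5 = -5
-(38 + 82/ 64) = -1257/ 32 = -39.28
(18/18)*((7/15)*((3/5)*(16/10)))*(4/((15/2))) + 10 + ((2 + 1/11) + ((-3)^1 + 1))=213053/20625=10.33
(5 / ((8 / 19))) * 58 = 2755 / 4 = 688.75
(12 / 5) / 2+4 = 26 / 5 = 5.20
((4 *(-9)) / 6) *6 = -36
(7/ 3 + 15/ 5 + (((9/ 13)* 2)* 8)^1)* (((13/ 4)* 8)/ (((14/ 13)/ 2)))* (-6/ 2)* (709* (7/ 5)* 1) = -2359552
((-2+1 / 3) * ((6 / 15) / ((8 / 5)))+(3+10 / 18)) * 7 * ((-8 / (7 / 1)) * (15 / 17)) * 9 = -3390 / 17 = -199.41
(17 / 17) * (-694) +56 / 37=-692.49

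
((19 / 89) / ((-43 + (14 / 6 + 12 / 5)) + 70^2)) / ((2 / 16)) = 0.00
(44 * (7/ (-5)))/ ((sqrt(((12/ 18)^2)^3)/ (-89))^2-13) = 1778517972/ 375336265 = 4.74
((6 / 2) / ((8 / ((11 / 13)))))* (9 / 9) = 33 / 104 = 0.32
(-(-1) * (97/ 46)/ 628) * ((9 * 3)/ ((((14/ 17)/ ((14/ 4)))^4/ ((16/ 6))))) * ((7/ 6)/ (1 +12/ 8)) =170132277/ 4622080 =36.81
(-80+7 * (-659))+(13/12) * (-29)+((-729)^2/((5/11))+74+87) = 69876407/60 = 1164606.78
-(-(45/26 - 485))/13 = -12565/338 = -37.17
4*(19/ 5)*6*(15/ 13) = 1368/ 13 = 105.23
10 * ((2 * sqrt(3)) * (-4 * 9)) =-720 * sqrt(3) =-1247.08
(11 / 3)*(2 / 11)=2 / 3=0.67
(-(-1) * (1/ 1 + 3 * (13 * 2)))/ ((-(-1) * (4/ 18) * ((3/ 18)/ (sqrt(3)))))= 2133 * sqrt(3)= 3694.46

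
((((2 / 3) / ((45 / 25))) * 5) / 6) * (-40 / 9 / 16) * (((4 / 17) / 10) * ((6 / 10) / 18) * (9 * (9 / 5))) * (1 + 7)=-0.01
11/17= 0.65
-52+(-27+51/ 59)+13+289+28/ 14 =13326/ 59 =225.86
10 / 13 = 0.77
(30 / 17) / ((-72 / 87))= -2.13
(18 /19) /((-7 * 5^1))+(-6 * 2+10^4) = 6642002 /665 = 9987.97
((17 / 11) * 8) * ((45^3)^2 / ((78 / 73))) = 13739964187500 / 143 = 96083665646.85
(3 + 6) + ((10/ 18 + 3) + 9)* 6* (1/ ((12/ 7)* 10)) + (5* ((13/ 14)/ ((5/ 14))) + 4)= 5471/ 180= 30.39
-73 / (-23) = 73 / 23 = 3.17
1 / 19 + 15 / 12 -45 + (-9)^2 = 2835 / 76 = 37.30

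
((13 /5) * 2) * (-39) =-1014 /5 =-202.80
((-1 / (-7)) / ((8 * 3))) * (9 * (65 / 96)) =65 / 1792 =0.04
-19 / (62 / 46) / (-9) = 437 / 279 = 1.57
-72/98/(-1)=36/49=0.73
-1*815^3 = -541343375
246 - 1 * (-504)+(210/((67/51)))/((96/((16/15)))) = 50369/67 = 751.78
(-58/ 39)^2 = 3364/ 1521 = 2.21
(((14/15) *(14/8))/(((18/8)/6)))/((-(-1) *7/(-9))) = -28/5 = -5.60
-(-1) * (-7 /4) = -1.75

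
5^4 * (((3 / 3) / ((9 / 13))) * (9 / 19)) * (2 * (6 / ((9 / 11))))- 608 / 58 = 10350172 / 1653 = 6261.45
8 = 8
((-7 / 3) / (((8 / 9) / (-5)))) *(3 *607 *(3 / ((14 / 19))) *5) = 7784775 / 16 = 486548.44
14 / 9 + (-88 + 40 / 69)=-17774 / 207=-85.86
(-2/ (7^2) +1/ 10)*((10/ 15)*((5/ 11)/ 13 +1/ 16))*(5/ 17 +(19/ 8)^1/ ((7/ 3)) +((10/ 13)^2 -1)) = 940256531/ 270562131840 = 0.00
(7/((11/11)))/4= 7/4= 1.75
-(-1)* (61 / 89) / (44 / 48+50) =732 / 54379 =0.01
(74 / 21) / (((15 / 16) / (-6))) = -2368 / 105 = -22.55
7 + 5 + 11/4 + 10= 99/4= 24.75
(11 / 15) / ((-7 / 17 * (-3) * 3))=187 / 945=0.20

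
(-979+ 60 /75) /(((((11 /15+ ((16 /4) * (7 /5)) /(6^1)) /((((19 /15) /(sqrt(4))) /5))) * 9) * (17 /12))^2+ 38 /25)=-35313020 /1016070497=-0.03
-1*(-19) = 19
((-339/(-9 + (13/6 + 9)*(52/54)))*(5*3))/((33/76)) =-6680.17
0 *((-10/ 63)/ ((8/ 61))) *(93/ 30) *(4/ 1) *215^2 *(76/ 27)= 0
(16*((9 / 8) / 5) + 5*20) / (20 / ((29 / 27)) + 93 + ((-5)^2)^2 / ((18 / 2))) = 67599 / 118145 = 0.57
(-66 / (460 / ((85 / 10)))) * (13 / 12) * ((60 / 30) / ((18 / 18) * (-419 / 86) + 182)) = -104533 / 7007180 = -0.01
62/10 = 31/5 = 6.20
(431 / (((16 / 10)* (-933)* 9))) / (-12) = 2155 / 806112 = 0.00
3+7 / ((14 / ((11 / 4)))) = 35 / 8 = 4.38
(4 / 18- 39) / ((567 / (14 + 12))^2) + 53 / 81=1657289 / 2893401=0.57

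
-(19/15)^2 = -1.60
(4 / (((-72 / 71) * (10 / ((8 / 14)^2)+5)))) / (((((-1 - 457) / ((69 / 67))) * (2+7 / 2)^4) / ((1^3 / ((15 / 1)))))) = 52256 / 2880967767975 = 0.00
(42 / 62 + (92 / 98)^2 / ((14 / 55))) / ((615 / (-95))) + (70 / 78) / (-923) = -492465515492 / 768957006909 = -0.64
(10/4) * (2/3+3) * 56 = 1540/3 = 513.33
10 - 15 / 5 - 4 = 3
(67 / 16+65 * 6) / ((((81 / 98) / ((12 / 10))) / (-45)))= -309043 / 12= -25753.58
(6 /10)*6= 18 /5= 3.60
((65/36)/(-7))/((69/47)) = -3055/17388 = -0.18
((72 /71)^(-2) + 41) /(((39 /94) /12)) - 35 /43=439444445 /362232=1213.16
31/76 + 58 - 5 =4059/76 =53.41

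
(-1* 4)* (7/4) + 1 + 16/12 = -14/3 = -4.67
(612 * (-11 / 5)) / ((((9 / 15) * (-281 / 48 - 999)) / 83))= 8940096 / 48233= 185.35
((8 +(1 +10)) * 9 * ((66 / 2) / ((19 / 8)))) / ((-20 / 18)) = -2138.40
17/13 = 1.31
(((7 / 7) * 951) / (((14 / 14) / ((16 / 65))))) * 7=106512 / 65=1638.65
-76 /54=-38 /27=-1.41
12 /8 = 3 /2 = 1.50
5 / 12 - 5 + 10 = 65 / 12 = 5.42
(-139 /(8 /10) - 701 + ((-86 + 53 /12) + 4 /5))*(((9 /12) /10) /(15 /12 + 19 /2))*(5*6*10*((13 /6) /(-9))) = 186329 /387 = 481.47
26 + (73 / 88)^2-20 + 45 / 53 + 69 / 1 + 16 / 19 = 603419935 / 7798208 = 77.38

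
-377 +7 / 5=-1878 / 5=-375.60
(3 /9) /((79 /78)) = 26 /79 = 0.33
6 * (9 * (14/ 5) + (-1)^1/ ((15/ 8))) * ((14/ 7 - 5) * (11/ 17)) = -4884/ 17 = -287.29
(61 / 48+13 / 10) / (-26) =-617 / 6240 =-0.10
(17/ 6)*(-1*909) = -5151/ 2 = -2575.50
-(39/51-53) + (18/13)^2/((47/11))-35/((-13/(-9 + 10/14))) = 4101742/135031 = 30.38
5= 5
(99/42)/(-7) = -33/98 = -0.34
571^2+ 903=326944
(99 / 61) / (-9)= -11 / 61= -0.18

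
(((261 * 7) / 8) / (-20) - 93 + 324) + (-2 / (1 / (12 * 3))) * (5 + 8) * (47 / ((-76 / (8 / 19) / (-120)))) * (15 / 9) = -2802804987 / 57760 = -48525.02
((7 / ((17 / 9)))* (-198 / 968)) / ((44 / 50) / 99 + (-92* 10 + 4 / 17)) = 127575 / 154794904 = 0.00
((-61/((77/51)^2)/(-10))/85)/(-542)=-9333/160675900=-0.00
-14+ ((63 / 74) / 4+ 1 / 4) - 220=-69127 / 296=-233.54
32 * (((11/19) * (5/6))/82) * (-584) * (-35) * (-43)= -165479.16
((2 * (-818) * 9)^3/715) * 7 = -22344748267968/715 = -31251396178.98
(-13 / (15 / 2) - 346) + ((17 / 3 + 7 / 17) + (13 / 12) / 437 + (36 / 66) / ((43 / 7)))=-24004524781 / 70278340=-341.56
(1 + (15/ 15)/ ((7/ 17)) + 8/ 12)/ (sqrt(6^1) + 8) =344/ 609 - 43 * sqrt(6)/ 609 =0.39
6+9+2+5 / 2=39 / 2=19.50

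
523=523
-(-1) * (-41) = -41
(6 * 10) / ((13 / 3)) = 180 / 13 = 13.85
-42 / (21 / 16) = -32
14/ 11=1.27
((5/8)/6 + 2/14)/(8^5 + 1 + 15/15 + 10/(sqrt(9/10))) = 815973/108246377120 -83* sqrt(10)/108246377120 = 0.00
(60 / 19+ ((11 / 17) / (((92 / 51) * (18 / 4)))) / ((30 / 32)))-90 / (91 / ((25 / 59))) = 298145618 / 105581385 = 2.82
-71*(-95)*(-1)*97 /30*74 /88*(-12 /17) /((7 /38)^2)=3495607042 /9163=381491.55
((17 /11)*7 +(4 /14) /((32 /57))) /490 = 2791 /120736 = 0.02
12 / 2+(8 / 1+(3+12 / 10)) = 91 / 5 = 18.20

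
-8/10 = -4/5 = -0.80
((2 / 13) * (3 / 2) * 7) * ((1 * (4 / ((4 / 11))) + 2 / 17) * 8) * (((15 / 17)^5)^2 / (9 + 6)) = 1220653546875000 / 445534651999229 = 2.74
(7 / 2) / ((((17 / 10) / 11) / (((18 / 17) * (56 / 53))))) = 388080 / 15317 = 25.34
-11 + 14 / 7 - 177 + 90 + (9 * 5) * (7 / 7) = -51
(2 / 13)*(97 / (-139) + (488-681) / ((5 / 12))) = -644818 / 9035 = -71.37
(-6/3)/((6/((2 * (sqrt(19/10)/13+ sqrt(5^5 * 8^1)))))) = -100 * sqrt(10)/3 - sqrt(190)/195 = -105.48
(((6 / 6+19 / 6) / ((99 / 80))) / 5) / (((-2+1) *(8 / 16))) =-400 / 297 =-1.35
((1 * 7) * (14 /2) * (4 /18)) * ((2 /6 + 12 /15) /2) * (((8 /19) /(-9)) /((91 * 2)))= -476 /300105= -0.00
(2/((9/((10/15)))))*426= 568/9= 63.11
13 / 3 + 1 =16 / 3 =5.33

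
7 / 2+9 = 25 / 2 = 12.50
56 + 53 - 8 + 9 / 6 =205 / 2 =102.50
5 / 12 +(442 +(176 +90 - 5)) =703.42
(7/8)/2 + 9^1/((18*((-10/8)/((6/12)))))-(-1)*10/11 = 1009/880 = 1.15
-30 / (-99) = 10 / 33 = 0.30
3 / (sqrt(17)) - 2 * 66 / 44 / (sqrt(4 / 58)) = -3 * sqrt(58) / 2 + 3 * sqrt(17) / 17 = -10.70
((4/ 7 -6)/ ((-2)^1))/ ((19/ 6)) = 6/ 7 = 0.86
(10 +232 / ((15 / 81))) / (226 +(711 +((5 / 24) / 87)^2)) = 357499008 / 265264945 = 1.35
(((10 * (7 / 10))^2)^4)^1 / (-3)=-5764801 / 3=-1921600.33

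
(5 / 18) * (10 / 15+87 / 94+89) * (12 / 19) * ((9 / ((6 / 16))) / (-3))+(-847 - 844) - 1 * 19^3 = -69738230 / 8037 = -8677.15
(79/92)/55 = 79/5060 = 0.02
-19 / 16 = -1.19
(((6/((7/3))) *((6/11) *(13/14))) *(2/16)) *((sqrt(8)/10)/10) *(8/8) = 351 *sqrt(2)/107800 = 0.00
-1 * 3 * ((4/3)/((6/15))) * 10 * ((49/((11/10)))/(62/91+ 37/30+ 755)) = -133770000/22730147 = -5.89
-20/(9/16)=-320/9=-35.56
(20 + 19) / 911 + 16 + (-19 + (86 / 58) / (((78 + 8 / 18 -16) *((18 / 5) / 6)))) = -43319217 / 14847478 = -2.92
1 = 1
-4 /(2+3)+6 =26 /5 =5.20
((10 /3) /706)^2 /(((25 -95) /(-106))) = 265 /7850367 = 0.00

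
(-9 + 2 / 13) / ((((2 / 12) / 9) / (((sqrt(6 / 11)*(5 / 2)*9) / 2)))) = -139725*sqrt(66) / 286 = -3968.99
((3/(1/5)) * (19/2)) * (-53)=-15105/2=-7552.50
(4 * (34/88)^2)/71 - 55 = -1889731/34364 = -54.99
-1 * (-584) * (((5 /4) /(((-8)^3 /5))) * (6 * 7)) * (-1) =38325 /128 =299.41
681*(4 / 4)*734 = 499854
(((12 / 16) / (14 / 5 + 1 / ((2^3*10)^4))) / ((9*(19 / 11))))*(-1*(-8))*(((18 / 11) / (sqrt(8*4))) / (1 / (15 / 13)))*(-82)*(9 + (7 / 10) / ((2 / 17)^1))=-86906880000*sqrt(2) / 2179072019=-56.40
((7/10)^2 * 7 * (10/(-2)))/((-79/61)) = 20923/1580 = 13.24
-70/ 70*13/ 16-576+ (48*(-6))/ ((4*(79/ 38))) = -772867/ 1264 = -611.45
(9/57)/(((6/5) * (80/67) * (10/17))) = 1139/6080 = 0.19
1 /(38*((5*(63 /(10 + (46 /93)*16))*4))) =119 /318060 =0.00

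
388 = 388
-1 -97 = -98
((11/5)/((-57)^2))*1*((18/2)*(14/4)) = 77/3610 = 0.02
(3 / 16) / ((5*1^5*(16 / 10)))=3 / 128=0.02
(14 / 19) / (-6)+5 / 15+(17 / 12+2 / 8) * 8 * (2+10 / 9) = 21388 / 513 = 41.69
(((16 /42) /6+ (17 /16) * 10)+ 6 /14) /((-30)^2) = 5603 /453600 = 0.01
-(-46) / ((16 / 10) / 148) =4255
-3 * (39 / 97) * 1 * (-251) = 29367 / 97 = 302.75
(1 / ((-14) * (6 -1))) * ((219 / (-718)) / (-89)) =-219 / 4473140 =-0.00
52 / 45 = 1.16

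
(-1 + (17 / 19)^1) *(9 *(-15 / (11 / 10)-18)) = 6264 / 209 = 29.97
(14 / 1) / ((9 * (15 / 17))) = 238 / 135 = 1.76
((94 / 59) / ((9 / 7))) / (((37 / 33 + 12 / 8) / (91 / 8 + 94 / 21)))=1376771 / 183726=7.49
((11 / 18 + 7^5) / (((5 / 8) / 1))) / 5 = 1210148 / 225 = 5378.44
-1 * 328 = -328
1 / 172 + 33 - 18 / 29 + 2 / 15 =2433031 / 74820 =32.52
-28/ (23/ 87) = -2436/ 23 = -105.91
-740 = -740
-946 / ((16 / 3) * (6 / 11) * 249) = -5203 / 3984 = -1.31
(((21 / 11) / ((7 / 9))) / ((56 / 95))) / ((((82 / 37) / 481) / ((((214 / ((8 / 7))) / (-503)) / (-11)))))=4884475635 / 159704512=30.58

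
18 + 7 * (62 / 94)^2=46489 / 2209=21.05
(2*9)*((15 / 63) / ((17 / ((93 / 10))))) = 279 / 119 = 2.34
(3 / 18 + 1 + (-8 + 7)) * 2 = 1 / 3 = 0.33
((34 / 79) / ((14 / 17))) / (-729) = -289 / 403137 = -0.00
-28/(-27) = 28/27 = 1.04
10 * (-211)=-2110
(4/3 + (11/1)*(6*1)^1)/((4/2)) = 101/3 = 33.67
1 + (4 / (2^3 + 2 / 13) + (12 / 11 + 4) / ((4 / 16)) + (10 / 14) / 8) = 716411 / 32648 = 21.94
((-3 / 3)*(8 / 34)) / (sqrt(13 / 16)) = -16*sqrt(13) / 221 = -0.26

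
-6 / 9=-2 / 3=-0.67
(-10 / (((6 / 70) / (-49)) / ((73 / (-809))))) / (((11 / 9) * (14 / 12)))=-3219300 / 8899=-361.76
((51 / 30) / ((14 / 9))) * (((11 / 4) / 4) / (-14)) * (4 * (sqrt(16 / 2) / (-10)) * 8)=1683 * sqrt(2) / 4900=0.49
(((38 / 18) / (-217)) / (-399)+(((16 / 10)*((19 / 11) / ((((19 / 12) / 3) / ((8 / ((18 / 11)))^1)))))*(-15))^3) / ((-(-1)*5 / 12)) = -9289133457404 / 68355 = -135895449.60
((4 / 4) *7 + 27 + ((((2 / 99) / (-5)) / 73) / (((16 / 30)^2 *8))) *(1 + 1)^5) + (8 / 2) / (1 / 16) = 629547 / 6424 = 98.00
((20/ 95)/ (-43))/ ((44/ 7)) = -7/ 8987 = -0.00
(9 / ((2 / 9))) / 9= 9 / 2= 4.50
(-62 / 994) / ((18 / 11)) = -341 / 8946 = -0.04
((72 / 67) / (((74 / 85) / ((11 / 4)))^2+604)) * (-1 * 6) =-94416300 / 8846001893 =-0.01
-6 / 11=-0.55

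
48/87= 16/29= 0.55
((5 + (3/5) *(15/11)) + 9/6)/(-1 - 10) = -0.67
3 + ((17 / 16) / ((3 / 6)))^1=41 / 8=5.12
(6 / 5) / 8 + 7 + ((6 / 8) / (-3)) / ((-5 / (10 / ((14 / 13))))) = 533 / 70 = 7.61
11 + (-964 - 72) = -1025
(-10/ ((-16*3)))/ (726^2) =5/ 12649824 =0.00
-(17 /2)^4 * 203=-16954763 /16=-1059672.69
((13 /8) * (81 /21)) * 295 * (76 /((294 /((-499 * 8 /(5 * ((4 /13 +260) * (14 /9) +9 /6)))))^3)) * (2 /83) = -2036810474267964928 /2016320211166323653675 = -0.00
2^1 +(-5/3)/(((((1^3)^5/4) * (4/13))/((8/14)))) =-218/21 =-10.38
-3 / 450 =-1 / 150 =-0.01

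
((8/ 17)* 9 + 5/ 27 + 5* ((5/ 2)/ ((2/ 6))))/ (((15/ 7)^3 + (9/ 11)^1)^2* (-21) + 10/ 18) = -78260837501/ 4452194455806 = -0.02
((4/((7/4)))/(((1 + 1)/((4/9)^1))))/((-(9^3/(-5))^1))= 160/45927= 0.00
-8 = -8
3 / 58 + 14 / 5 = 2.85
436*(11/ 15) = 319.73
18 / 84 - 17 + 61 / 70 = -557 / 35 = -15.91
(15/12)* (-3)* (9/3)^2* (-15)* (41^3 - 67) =69714675/2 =34857337.50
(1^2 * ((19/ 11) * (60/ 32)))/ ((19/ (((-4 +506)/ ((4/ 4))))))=3765/ 44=85.57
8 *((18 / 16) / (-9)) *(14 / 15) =-14 / 15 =-0.93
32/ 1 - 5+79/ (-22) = 515/ 22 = 23.41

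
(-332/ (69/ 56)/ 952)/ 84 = -83/ 24633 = -0.00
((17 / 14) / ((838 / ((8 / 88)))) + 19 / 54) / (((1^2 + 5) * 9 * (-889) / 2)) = -0.00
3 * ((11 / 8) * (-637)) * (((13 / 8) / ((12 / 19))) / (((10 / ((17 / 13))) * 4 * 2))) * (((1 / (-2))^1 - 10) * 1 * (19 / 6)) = 301013713 / 81920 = 3674.48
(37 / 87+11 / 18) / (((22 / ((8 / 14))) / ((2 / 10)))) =541 / 100485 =0.01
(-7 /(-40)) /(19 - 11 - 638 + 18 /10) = -7 /25128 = -0.00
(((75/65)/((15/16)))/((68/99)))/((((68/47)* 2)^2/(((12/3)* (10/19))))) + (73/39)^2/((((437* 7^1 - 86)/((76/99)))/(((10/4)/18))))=0.45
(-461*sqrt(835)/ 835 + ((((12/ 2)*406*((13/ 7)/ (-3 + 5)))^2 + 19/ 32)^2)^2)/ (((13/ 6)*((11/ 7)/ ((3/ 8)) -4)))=45277398850644975221853803377582383/ 27262976 -29043*sqrt(835)/ 21710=1660765092213152930254342000.00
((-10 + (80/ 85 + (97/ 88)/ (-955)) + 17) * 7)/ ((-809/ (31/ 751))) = -2461593967/ 868007392120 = -0.00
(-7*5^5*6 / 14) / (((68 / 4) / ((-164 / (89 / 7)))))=7113.35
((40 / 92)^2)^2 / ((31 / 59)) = 590000 / 8675071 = 0.07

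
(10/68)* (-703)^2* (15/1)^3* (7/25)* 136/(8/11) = 25686512775/2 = 12843256387.50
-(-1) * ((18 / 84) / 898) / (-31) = -3 / 389732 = -0.00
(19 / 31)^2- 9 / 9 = -600 / 961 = -0.62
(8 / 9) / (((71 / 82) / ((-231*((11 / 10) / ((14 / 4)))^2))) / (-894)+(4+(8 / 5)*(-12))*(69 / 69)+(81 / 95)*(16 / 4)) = -4943696032 / 65568784981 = -0.08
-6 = -6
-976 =-976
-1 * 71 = -71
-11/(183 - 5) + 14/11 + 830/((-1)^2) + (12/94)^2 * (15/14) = 25166731253/30276554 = 831.23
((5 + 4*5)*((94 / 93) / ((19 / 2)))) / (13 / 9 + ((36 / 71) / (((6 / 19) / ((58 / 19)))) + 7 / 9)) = 0.37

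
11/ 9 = 1.22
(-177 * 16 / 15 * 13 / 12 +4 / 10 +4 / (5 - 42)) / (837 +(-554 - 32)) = -113354 / 139305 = -0.81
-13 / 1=-13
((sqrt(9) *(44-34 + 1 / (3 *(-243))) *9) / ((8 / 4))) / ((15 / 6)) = 7289 / 135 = 53.99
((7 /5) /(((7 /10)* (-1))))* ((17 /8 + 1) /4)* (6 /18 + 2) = -175 /48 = -3.65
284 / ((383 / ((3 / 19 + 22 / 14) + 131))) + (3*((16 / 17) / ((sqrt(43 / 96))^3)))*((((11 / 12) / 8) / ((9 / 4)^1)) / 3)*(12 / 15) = 11264*sqrt(258) / 1414485 + 5013452 / 50939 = 98.55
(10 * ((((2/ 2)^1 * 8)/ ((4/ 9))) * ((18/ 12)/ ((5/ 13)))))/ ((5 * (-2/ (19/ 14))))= -6669/ 70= -95.27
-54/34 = -27/17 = -1.59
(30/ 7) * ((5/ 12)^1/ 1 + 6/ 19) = 835/ 266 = 3.14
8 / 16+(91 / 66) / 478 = 15865 / 31548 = 0.50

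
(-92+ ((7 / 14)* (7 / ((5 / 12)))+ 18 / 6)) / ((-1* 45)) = 403 / 225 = 1.79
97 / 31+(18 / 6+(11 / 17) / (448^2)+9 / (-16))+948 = 100859693653 / 105771008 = 953.57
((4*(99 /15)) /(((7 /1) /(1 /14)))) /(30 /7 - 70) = -33 /8050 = -0.00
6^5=7776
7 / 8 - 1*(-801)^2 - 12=-5132897 / 8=-641612.12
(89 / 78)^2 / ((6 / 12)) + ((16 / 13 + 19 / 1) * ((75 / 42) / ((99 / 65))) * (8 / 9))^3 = 768802168619383757 / 82005679669914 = 9374.99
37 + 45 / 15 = 40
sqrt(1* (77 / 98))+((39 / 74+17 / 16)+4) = sqrt(154) / 14+3309 / 592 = 6.48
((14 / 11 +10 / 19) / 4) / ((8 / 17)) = 799 / 836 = 0.96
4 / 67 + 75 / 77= 5333 / 5159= 1.03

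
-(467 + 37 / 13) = -6108 / 13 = -469.85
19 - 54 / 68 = 619 / 34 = 18.21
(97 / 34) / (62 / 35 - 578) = -3395 / 685712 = -0.00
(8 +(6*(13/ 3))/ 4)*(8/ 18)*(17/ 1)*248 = 244528/ 9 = 27169.78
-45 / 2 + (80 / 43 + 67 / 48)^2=-50680319 / 4260096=-11.90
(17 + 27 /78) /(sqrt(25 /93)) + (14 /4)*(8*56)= 451*sqrt(93) /130 + 1568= 1601.46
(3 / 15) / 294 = 0.00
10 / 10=1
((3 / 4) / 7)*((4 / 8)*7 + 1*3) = 39 / 56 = 0.70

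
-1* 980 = -980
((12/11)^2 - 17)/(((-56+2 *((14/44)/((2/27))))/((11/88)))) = 1913/45892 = 0.04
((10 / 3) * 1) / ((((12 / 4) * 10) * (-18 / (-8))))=4 / 81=0.05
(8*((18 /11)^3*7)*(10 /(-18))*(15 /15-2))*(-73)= -13245120 /1331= -9951.25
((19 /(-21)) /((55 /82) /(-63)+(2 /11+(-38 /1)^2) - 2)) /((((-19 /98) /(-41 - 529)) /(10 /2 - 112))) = 16173816120 /81952819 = 197.36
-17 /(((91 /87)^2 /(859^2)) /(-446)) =42345631413198 /8281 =5113589109.19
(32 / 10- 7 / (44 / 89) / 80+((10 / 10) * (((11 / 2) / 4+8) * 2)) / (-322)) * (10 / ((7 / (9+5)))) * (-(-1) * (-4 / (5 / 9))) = -426.93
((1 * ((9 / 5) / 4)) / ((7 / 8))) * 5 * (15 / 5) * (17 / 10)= 459 / 35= 13.11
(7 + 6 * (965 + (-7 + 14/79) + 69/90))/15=2275462/5925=384.04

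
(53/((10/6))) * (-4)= -636/5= -127.20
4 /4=1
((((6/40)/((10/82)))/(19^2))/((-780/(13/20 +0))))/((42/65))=-533/121296000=-0.00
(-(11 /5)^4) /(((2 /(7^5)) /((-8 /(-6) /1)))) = -262476.04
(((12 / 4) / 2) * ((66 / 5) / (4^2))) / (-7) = -99 / 560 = -0.18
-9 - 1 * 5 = -14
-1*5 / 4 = -5 / 4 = -1.25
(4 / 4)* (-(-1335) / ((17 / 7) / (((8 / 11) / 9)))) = 44.42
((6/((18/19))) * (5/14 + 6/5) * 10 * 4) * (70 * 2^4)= 1325440/3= 441813.33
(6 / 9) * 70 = 140 / 3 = 46.67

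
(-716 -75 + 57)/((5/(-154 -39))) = 141662/5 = 28332.40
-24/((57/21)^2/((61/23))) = -8.64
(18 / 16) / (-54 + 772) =0.00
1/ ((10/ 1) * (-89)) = -1/ 890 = -0.00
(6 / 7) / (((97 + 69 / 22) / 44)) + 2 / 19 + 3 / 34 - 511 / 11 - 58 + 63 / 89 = -1006256641141 / 9752764714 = -103.18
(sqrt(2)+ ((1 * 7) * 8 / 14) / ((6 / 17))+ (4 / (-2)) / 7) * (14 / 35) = 2 * sqrt(2) / 5+ 464 / 105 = 4.98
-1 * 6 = -6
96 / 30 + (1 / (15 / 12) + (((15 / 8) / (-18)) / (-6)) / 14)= 16133 / 4032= 4.00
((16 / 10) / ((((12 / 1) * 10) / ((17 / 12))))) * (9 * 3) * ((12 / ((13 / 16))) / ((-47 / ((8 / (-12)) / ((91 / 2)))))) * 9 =29376 / 1390025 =0.02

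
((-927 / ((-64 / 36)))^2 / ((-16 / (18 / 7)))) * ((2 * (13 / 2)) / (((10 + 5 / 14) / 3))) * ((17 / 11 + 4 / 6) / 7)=-594501848109 / 11432960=-51998.94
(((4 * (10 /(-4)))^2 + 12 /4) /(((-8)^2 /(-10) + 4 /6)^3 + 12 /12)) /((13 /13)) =-347625 /632681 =-0.55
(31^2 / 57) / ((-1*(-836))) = 961 / 47652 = 0.02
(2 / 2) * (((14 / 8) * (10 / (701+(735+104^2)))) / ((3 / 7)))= 245 / 73512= 0.00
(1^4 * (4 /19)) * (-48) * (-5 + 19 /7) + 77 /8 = 34817 /1064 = 32.72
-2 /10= -1 /5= -0.20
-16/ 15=-1.07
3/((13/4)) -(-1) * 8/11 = 236/143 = 1.65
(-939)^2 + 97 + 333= 882151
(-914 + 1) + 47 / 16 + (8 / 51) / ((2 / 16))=-741587 / 816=-908.81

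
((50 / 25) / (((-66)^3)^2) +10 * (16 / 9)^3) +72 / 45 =3980239323223 / 68878291680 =57.79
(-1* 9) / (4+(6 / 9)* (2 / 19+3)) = -513 / 346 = -1.48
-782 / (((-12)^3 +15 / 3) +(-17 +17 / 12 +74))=552 / 1175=0.47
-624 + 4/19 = -11852/19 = -623.79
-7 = -7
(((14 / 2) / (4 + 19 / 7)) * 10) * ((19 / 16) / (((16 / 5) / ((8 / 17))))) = 23275 / 12784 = 1.82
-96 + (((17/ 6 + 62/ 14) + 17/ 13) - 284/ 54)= -455477/ 4914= -92.69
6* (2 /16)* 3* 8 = 18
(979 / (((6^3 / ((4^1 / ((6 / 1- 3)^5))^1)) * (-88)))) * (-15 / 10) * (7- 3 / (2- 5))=89 / 8748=0.01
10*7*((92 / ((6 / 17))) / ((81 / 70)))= 3831800 / 243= 15768.72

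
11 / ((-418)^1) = -1 / 38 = -0.03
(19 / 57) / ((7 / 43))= 43 / 21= 2.05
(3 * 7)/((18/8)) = 28/3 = 9.33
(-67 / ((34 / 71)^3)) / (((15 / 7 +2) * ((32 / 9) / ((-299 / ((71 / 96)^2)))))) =3225873924 / 142477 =22641.37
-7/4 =-1.75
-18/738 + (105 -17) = 87.98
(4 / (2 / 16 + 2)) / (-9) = -32 / 153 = -0.21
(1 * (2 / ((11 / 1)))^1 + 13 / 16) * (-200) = -4375 / 22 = -198.86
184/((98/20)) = 1840/49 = 37.55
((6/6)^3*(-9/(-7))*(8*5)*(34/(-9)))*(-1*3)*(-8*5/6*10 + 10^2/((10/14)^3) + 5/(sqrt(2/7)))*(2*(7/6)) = 3400*sqrt(14) + 847552/3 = 295238.97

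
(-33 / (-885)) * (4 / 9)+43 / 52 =116453 / 138060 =0.84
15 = 15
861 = 861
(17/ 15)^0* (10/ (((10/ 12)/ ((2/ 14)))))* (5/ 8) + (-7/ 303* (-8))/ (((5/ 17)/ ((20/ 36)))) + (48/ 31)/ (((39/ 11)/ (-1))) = 15136571/ 15385734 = 0.98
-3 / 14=-0.21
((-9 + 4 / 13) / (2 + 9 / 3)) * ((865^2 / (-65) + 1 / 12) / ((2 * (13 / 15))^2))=3043757265 / 456976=6660.65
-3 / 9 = -1 / 3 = -0.33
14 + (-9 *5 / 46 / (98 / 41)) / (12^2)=1009587 / 72128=14.00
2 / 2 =1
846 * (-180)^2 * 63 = 1726855200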